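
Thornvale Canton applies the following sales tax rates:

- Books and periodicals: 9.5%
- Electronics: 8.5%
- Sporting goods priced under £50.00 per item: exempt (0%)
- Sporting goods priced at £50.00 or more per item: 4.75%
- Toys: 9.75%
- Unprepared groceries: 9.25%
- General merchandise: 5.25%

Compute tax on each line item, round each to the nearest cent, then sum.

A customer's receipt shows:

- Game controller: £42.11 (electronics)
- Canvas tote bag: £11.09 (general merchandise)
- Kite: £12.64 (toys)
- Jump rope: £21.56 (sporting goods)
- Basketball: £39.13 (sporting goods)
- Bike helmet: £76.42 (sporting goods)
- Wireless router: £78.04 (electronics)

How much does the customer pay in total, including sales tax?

£296.64

Game controller £42.11: electronics → 8.5% → £3.58
Canvas tote bag £11.09: general merchandise → 5.25% → £0.58
Kite £12.64: toys → 9.75% → £1.23
Jump rope £21.56: sporting goods, under £50.00 → 0% → £0.00
Basketball £39.13: sporting goods, under £50.00 → 0% → £0.00
Bike helmet £76.42: sporting goods, £50.00 or more → 4.75% → £3.63
Wireless router £78.04: electronics → 8.5% → £6.63
Subtotal = £280.99; tax = £15.65; total due = £296.64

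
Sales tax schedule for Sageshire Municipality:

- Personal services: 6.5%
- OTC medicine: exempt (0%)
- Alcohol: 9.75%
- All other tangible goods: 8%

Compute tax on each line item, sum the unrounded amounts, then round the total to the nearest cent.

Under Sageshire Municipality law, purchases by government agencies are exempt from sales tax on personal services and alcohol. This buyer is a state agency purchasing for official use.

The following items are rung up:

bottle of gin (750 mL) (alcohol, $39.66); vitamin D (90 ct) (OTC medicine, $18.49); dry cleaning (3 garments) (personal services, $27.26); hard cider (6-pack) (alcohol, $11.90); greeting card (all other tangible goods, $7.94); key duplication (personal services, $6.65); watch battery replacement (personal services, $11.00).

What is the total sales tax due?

$0.64

Bottle of gin (750 mL) $39.66: alcohol, buyer-exempt → 0% → $0.00
Vitamin D (90 ct) $18.49: OTC medicine → 0% → $0.00
Dry cleaning (3 garments) $27.26: personal services, buyer-exempt → 0% → $0.00
Hard cider (6-pack) $11.90: alcohol, buyer-exempt → 0% → $0.00
Greeting card $7.94: all other tangible goods → 8% → $0.6352
Key duplication $6.65: personal services, buyer-exempt → 0% → $0.00
Watch battery replacement $11.00: personal services, buyer-exempt → 0% → $0.00
Unrounded tax sum = $0.6352 → $0.64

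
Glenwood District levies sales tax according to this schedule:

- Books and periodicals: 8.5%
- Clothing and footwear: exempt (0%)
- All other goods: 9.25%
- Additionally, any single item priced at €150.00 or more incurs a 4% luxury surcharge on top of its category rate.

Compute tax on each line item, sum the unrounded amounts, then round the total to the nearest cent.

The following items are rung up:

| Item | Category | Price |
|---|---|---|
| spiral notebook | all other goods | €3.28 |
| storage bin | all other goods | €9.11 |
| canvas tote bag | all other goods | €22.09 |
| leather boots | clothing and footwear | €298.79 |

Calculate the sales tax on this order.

Spiral notebook €3.28: all other goods → 9.25% → €0.3034
Storage bin €9.11: all other goods → 9.25% → €0.842675
Canvas tote bag €22.09: all other goods → 9.25% → €2.043325
Leather boots €298.79: clothing and footwear → 0% + 4% surcharge = 4% → €11.9516
Unrounded tax sum = €15.141 → €15.14

€15.14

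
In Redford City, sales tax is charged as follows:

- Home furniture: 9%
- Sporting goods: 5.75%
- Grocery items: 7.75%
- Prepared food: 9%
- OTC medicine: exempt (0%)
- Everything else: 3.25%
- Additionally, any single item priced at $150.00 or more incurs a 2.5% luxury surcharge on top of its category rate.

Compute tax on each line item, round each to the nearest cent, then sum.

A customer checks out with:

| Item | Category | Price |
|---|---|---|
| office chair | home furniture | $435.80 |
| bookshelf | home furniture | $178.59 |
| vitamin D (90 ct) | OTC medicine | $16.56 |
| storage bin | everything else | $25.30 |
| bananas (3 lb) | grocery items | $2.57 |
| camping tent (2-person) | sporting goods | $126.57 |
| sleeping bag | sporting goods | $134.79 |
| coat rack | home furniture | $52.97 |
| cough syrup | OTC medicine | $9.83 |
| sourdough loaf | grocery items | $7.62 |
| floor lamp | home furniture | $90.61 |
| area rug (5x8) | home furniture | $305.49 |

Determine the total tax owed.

Office chair $435.80: home furniture → 9% + 2.5% surcharge = 11.5% → $50.12
Bookshelf $178.59: home furniture → 9% + 2.5% surcharge = 11.5% → $20.54
Vitamin D (90 ct) $16.56: OTC medicine → 0% → $0.00
Storage bin $25.30: everything else → 3.25% → $0.82
Bananas (3 lb) $2.57: grocery items → 7.75% → $0.20
Camping tent (2-person) $126.57: sporting goods → 5.75% → $7.28
Sleeping bag $134.79: sporting goods → 5.75% → $7.75
Coat rack $52.97: home furniture → 9% → $4.77
Cough syrup $9.83: OTC medicine → 0% → $0.00
Sourdough loaf $7.62: grocery items → 7.75% → $0.59
Floor lamp $90.61: home furniture → 9% → $8.15
Area rug (5x8) $305.49: home furniture → 9% + 2.5% surcharge = 11.5% → $35.13
Total tax = $50.12 + $20.54 + $0.82 + $0.20 + $7.28 + $7.75 + $4.77 + $0.59 + $8.15 + $35.13 = $135.35

$135.35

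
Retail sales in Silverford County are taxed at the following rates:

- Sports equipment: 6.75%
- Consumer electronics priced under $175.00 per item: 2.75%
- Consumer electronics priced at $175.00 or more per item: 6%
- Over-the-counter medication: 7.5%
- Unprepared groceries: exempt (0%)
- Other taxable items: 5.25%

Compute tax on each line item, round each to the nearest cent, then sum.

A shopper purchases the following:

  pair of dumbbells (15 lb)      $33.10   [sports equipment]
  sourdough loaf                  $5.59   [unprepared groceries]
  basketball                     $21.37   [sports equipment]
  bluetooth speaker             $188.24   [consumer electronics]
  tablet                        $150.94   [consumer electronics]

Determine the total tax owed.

$19.11

Pair of dumbbells (15 lb) $33.10: sports equipment → 6.75% → $2.23
Sourdough loaf $5.59: unprepared groceries → 0% → $0.00
Basketball $21.37: sports equipment → 6.75% → $1.44
Bluetooth speaker $188.24: consumer electronics, $175.00 or more → 6% → $11.29
Tablet $150.94: consumer electronics, under $175.00 → 2.75% → $4.15
Total tax = $2.23 + $1.44 + $11.29 + $4.15 = $19.11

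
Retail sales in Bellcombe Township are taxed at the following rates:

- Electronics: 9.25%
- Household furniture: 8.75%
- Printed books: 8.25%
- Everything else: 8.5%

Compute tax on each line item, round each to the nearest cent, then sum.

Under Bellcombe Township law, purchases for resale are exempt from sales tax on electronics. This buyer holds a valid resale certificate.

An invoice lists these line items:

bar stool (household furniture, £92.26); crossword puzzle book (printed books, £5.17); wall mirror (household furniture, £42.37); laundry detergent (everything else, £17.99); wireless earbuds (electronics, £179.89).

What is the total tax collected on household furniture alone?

£11.78

Bar stool £92.26: household furniture → 8.75% → £8.07
Wall mirror £42.37: household furniture → 8.75% → £3.71
Tax on household furniture = £8.07 + £3.71 = £11.78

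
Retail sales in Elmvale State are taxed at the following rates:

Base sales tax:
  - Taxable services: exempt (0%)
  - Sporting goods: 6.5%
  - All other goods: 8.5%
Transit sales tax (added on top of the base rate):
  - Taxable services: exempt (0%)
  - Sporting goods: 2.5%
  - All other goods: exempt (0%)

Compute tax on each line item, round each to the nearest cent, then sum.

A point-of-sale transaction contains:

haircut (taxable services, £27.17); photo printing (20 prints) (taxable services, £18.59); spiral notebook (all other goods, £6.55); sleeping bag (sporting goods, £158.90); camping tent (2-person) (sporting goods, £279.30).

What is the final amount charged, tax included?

Haircut £27.17: taxable services → 0% + 0% transit = 0% → £0.00
Photo printing (20 prints) £18.59: taxable services → 0% + 0% transit = 0% → £0.00
Spiral notebook £6.55: all other goods → 8.5% + 0% transit = 8.5% → £0.56
Sleeping bag £158.90: sporting goods → 6.5% + 2.5% transit = 9% → £14.30
Camping tent (2-person) £279.30: sporting goods → 6.5% + 2.5% transit = 9% → £25.14
Subtotal = £490.51; tax = £40.00; total due = £530.51

£530.51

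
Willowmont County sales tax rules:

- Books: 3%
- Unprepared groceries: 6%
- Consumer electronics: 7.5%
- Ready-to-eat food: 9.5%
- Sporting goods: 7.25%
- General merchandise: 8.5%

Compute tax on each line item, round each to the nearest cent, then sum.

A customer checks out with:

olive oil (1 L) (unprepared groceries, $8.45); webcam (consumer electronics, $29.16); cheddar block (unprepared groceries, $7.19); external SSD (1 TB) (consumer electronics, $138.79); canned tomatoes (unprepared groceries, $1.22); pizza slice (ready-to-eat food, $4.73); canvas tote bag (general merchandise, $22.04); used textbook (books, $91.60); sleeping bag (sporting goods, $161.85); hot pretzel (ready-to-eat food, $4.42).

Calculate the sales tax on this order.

$30.83

Olive oil (1 L) $8.45: unprepared groceries → 6% → $0.51
Webcam $29.16: consumer electronics → 7.5% → $2.19
Cheddar block $7.19: unprepared groceries → 6% → $0.43
External SSD (1 TB) $138.79: consumer electronics → 7.5% → $10.41
Canned tomatoes $1.22: unprepared groceries → 6% → $0.07
Pizza slice $4.73: ready-to-eat food → 9.5% → $0.45
Canvas tote bag $22.04: general merchandise → 8.5% → $1.87
Used textbook $91.60: books → 3% → $2.75
Sleeping bag $161.85: sporting goods → 7.25% → $11.73
Hot pretzel $4.42: ready-to-eat food → 9.5% → $0.42
Total tax = $0.51 + $2.19 + $0.43 + $10.41 + $0.07 + $0.45 + $1.87 + $2.75 + $11.73 + $0.42 = $30.83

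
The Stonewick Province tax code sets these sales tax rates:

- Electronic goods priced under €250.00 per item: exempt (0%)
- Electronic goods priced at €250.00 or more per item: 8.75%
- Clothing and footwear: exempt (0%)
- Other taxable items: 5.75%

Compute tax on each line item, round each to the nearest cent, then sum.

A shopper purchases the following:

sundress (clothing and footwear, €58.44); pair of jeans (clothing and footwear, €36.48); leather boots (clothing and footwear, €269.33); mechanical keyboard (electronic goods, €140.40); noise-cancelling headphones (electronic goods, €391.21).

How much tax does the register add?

Sundress €58.44: clothing and footwear → 0% → €0.00
Pair of jeans €36.48: clothing and footwear → 0% → €0.00
Leather boots €269.33: clothing and footwear → 0% → €0.00
Mechanical keyboard €140.40: electronic goods, under €250.00 → 0% → €0.00
Noise-cancelling headphones €391.21: electronic goods, €250.00 or more → 8.75% → €34.23
Total tax = €34.23

€34.23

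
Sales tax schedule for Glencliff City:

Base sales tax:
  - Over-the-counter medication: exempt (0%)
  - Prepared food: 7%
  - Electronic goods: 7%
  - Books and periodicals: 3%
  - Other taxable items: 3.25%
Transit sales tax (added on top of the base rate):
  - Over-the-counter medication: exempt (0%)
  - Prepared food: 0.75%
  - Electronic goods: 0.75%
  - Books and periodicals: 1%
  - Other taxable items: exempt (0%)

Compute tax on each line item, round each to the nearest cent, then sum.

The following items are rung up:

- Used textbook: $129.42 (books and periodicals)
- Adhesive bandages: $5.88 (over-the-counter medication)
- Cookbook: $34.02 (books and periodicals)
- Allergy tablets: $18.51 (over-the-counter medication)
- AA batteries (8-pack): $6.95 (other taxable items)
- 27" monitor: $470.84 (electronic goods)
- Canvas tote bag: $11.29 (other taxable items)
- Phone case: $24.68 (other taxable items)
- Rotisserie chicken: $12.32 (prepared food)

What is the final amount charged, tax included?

Used textbook $129.42: books and periodicals → 3% + 1% transit = 4% → $5.18
Adhesive bandages $5.88: over-the-counter medication → 0% + 0% transit = 0% → $0.00
Cookbook $34.02: books and periodicals → 3% + 1% transit = 4% → $1.36
Allergy tablets $18.51: over-the-counter medication → 0% + 0% transit = 0% → $0.00
AA batteries (8-pack) $6.95: other taxable items → 3.25% + 0% transit = 3.25% → $0.23
27" monitor $470.84: electronic goods → 7% + 0.75% transit = 7.75% → $36.49
Canvas tote bag $11.29: other taxable items → 3.25% + 0% transit = 3.25% → $0.37
Phone case $24.68: other taxable items → 3.25% + 0% transit = 3.25% → $0.80
Rotisserie chicken $12.32: prepared food → 7% + 0.75% transit = 7.75% → $0.95
Subtotal = $713.91; tax = $45.38; total due = $759.29

$759.29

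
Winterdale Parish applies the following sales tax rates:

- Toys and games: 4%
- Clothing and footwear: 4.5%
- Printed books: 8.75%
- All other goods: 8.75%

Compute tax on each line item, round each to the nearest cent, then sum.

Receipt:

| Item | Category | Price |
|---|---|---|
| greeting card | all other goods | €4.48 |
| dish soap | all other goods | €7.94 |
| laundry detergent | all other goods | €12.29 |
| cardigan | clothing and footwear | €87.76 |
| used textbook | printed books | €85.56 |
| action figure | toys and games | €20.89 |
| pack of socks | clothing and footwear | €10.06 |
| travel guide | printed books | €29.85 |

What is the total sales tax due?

€17.50

Greeting card €4.48: all other goods → 8.75% → €0.39
Dish soap €7.94: all other goods → 8.75% → €0.69
Laundry detergent €12.29: all other goods → 8.75% → €1.08
Cardigan €87.76: clothing and footwear → 4.5% → €3.95
Used textbook €85.56: printed books → 8.75% → €7.49
Action figure €20.89: toys and games → 4% → €0.84
Pack of socks €10.06: clothing and footwear → 4.5% → €0.45
Travel guide €29.85: printed books → 8.75% → €2.61
Total tax = €0.39 + €0.69 + €1.08 + €3.95 + €7.49 + €0.84 + €0.45 + €2.61 = €17.50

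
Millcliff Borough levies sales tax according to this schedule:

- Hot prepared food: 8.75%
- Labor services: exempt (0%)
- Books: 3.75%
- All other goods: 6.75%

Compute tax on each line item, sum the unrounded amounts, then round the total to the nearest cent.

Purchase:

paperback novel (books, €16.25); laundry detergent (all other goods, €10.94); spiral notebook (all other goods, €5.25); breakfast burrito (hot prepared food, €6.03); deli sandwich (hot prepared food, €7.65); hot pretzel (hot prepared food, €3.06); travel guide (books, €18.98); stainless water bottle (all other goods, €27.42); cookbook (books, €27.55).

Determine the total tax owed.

€6.76

Paperback novel €16.25: books → 3.75% → €0.609375
Laundry detergent €10.94: all other goods → 6.75% → €0.73845
Spiral notebook €5.25: all other goods → 6.75% → €0.354375
Breakfast burrito €6.03: hot prepared food → 8.75% → €0.527625
Deli sandwich €7.65: hot prepared food → 8.75% → €0.669375
Hot pretzel €3.06: hot prepared food → 8.75% → €0.26775
Travel guide €18.98: books → 3.75% → €0.71175
Stainless water bottle €27.42: all other goods → 6.75% → €1.85085
Cookbook €27.55: books → 3.75% → €1.033125
Unrounded tax sum = €6.762675 → €6.76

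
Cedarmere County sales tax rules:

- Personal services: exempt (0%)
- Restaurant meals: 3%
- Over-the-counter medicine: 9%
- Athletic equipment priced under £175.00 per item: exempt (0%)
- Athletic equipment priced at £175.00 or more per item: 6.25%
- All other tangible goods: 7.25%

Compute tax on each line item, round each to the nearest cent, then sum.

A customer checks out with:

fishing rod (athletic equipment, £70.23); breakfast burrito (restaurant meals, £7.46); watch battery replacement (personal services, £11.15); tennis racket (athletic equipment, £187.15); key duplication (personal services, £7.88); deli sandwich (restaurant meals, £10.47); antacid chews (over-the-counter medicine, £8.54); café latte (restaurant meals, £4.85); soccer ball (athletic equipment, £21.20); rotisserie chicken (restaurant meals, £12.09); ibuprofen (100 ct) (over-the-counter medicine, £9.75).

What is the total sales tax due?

Fishing rod £70.23: athletic equipment, under £175.00 → 0% → £0.00
Breakfast burrito £7.46: restaurant meals → 3% → £0.22
Watch battery replacement £11.15: personal services → 0% → £0.00
Tennis racket £187.15: athletic equipment, £175.00 or more → 6.25% → £11.70
Key duplication £7.88: personal services → 0% → £0.00
Deli sandwich £10.47: restaurant meals → 3% → £0.31
Antacid chews £8.54: over-the-counter medicine → 9% → £0.77
Café latte £4.85: restaurant meals → 3% → £0.15
Soccer ball £21.20: athletic equipment, under £175.00 → 0% → £0.00
Rotisserie chicken £12.09: restaurant meals → 3% → £0.36
Ibuprofen (100 ct) £9.75: over-the-counter medicine → 9% → £0.88
Total tax = £0.22 + £11.70 + £0.31 + £0.77 + £0.15 + £0.36 + £0.88 = £14.39

£14.39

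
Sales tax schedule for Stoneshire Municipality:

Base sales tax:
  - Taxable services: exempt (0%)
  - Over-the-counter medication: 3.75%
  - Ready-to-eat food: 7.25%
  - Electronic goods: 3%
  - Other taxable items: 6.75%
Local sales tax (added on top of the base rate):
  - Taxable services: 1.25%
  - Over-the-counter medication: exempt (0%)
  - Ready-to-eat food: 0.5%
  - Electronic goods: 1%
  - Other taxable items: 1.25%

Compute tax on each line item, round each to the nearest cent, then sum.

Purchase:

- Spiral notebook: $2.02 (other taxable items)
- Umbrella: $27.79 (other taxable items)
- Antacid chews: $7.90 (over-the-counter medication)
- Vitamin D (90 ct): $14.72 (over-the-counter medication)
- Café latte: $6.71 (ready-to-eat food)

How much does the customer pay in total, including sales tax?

$62.89

Spiral notebook $2.02: other taxable items → 6.75% + 1.25% local = 8% → $0.16
Umbrella $27.79: other taxable items → 6.75% + 1.25% local = 8% → $2.22
Antacid chews $7.90: over-the-counter medication → 3.75% + 0% local = 3.75% → $0.30
Vitamin D (90 ct) $14.72: over-the-counter medication → 3.75% + 0% local = 3.75% → $0.55
Café latte $6.71: ready-to-eat food → 7.25% + 0.5% local = 7.75% → $0.52
Subtotal = $59.14; tax = $3.75; total due = $62.89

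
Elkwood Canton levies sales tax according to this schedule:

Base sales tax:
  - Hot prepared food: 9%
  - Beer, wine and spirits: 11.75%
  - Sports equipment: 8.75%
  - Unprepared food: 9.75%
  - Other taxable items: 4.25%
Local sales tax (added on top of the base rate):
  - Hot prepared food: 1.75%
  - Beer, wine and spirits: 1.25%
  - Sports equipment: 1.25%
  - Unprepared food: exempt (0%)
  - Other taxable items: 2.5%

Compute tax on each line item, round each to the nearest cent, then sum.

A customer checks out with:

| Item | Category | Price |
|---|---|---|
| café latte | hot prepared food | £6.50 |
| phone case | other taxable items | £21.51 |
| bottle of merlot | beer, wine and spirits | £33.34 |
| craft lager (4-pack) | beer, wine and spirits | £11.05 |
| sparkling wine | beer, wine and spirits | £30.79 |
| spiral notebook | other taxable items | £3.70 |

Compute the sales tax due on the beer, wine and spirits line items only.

£9.77

Bottle of merlot £33.34: beer, wine and spirits → 11.75% + 1.25% local = 13% → £4.33
Craft lager (4-pack) £11.05: beer, wine and spirits → 11.75% + 1.25% local = 13% → £1.44
Sparkling wine £30.79: beer, wine and spirits → 11.75% + 1.25% local = 13% → £4.00
Tax on beer, wine and spirits = £4.33 + £1.44 + £4.00 = £9.77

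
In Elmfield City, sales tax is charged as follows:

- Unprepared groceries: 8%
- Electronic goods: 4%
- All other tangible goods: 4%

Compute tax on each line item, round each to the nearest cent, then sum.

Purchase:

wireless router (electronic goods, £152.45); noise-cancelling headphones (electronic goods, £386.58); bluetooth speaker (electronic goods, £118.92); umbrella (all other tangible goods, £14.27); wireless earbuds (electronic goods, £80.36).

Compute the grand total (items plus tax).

£782.68

Wireless router £152.45: electronic goods → 4% → £6.10
Noise-cancelling headphones £386.58: electronic goods → 4% → £15.46
Bluetooth speaker £118.92: electronic goods → 4% → £4.76
Umbrella £14.27: all other tangible goods → 4% → £0.57
Wireless earbuds £80.36: electronic goods → 4% → £3.21
Subtotal = £752.58; tax = £30.10; total due = £782.68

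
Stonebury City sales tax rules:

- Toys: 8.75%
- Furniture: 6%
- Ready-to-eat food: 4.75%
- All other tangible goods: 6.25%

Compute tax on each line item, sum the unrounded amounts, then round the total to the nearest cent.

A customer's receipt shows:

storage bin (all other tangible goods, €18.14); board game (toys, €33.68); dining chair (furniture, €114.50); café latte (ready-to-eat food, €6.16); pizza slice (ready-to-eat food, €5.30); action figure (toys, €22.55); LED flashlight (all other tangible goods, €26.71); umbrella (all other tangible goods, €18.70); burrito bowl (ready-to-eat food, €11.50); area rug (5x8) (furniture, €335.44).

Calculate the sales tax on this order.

Storage bin €18.14: all other tangible goods → 6.25% → €1.13375
Board game €33.68: toys → 8.75% → €2.947
Dining chair €114.50: furniture → 6% → €6.87
Café latte €6.16: ready-to-eat food → 4.75% → €0.2926
Pizza slice €5.30: ready-to-eat food → 4.75% → €0.25175
Action figure €22.55: toys → 8.75% → €1.973125
LED flashlight €26.71: all other tangible goods → 6.25% → €1.669375
Umbrella €18.70: all other tangible goods → 6.25% → €1.16875
Burrito bowl €11.50: ready-to-eat food → 4.75% → €0.54625
Area rug (5x8) €335.44: furniture → 6% → €20.1264
Unrounded tax sum = €36.979 → €36.98

€36.98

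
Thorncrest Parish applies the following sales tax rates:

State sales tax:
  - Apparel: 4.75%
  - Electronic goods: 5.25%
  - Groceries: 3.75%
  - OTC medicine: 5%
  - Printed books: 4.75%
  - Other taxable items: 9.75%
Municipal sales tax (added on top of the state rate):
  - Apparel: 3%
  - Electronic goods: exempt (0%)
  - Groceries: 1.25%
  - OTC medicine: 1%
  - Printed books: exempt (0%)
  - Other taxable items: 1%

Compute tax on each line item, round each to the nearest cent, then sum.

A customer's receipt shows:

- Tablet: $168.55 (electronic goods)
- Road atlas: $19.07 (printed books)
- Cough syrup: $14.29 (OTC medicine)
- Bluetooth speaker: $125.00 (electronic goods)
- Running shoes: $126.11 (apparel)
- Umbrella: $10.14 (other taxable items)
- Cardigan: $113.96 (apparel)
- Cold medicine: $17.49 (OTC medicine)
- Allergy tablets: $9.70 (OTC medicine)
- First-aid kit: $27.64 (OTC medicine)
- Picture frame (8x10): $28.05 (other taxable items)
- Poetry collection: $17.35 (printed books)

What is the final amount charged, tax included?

Tablet $168.55: electronic goods → 5.25% + 0% municipal = 5.25% → $8.85
Road atlas $19.07: printed books → 4.75% + 0% municipal = 4.75% → $0.91
Cough syrup $14.29: OTC medicine → 5% + 1% municipal = 6% → $0.86
Bluetooth speaker $125.00: electronic goods → 5.25% + 0% municipal = 5.25% → $6.56
Running shoes $126.11: apparel → 4.75% + 3% municipal = 7.75% → $9.77
Umbrella $10.14: other taxable items → 9.75% + 1% municipal = 10.75% → $1.09
Cardigan $113.96: apparel → 4.75% + 3% municipal = 7.75% → $8.83
Cold medicine $17.49: OTC medicine → 5% + 1% municipal = 6% → $1.05
Allergy tablets $9.70: OTC medicine → 5% + 1% municipal = 6% → $0.58
First-aid kit $27.64: OTC medicine → 5% + 1% municipal = 6% → $1.66
Picture frame (8x10) $28.05: other taxable items → 9.75% + 1% municipal = 10.75% → $3.02
Poetry collection $17.35: printed books → 4.75% + 0% municipal = 4.75% → $0.82
Subtotal = $677.35; tax = $44.00; total due = $721.35

$721.35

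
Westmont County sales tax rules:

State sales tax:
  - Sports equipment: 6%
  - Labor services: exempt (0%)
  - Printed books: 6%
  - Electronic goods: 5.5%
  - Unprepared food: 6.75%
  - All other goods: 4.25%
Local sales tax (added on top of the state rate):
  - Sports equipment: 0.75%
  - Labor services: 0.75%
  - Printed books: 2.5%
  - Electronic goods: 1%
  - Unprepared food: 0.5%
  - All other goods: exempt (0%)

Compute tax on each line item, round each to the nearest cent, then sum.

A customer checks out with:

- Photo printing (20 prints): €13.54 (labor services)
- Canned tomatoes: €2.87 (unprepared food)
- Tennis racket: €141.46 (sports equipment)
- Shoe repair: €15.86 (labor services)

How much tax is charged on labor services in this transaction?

€0.22

Photo printing (20 prints) €13.54: labor services → 0% + 0.75% local = 0.75% → €0.10
Shoe repair €15.86: labor services → 0% + 0.75% local = 0.75% → €0.12
Tax on labor services = €0.10 + €0.12 = €0.22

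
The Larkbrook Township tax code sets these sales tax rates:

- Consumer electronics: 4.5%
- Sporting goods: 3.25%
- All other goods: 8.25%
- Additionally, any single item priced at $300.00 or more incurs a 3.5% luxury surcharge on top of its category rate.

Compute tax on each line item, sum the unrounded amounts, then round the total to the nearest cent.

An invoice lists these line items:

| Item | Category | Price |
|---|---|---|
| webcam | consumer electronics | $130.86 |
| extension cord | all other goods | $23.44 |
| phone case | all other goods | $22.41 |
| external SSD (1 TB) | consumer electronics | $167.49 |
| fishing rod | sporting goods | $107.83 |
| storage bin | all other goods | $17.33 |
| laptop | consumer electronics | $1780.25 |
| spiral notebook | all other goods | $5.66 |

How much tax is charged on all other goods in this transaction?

Extension cord $23.44: all other goods → 8.25% → $1.9338
Phone case $22.41: all other goods → 8.25% → $1.848825
Storage bin $17.33: all other goods → 8.25% → $1.429725
Spiral notebook $5.66: all other goods → 8.25% → $0.46695
Tax on all other goods: unrounded sum = $5.6793 → $5.68

$5.68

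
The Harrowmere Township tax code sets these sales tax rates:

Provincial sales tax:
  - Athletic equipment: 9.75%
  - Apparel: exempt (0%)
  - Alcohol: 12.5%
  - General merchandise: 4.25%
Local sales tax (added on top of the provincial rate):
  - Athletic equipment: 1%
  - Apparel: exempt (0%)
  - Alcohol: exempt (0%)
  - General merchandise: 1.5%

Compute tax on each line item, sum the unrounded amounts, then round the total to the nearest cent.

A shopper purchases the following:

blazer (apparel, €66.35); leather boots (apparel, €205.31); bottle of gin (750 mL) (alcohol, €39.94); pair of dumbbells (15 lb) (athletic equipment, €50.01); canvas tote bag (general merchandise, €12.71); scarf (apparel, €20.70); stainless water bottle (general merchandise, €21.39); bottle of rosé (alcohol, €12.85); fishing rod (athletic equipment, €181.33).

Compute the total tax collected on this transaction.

€33.43

Blazer €66.35: apparel → 0% + 0% local = 0% → €0.00
Leather boots €205.31: apparel → 0% + 0% local = 0% → €0.00
Bottle of gin (750 mL) €39.94: alcohol → 12.5% + 0% local = 12.5% → €4.9925
Pair of dumbbells (15 lb) €50.01: athletic equipment → 9.75% + 1% local = 10.75% → €5.376075
Canvas tote bag €12.71: general merchandise → 4.25% + 1.5% local = 5.75% → €0.730825
Scarf €20.70: apparel → 0% + 0% local = 0% → €0.00
Stainless water bottle €21.39: general merchandise → 4.25% + 1.5% local = 5.75% → €1.229925
Bottle of rosé €12.85: alcohol → 12.5% + 0% local = 12.5% → €1.60625
Fishing rod €181.33: athletic equipment → 9.75% + 1% local = 10.75% → €19.492975
Unrounded tax sum = €33.42855 → €33.43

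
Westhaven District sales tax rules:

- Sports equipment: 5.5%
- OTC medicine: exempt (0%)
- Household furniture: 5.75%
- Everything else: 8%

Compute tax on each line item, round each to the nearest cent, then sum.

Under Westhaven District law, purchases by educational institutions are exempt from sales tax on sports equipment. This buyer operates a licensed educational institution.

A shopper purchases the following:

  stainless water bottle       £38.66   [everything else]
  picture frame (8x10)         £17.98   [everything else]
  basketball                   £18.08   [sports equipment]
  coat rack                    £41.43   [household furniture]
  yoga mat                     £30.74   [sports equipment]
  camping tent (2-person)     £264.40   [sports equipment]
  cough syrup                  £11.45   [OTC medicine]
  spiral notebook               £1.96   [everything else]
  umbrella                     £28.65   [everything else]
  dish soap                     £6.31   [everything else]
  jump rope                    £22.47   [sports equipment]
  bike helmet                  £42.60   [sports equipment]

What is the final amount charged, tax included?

Stainless water bottle £38.66: everything else → 8% → £3.09
Picture frame (8x10) £17.98: everything else → 8% → £1.44
Basketball £18.08: sports equipment, buyer-exempt → 0% → £0.00
Coat rack £41.43: household furniture → 5.75% → £2.38
Yoga mat £30.74: sports equipment, buyer-exempt → 0% → £0.00
Camping tent (2-person) £264.40: sports equipment, buyer-exempt → 0% → £0.00
Cough syrup £11.45: OTC medicine → 0% → £0.00
Spiral notebook £1.96: everything else → 8% → £0.16
Umbrella £28.65: everything else → 8% → £2.29
Dish soap £6.31: everything else → 8% → £0.50
Jump rope £22.47: sports equipment, buyer-exempt → 0% → £0.00
Bike helmet £42.60: sports equipment, buyer-exempt → 0% → £0.00
Subtotal = £524.73; tax = £9.86; total due = £534.59

£534.59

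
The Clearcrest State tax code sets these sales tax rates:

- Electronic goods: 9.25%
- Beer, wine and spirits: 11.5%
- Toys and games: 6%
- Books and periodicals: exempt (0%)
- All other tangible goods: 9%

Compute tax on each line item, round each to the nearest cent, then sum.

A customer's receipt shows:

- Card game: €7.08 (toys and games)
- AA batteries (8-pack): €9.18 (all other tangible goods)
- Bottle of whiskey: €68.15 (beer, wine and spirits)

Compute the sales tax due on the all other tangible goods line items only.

€0.83

AA batteries (8-pack) €9.18: all other tangible goods → 9% → €0.83
Tax on all other tangible goods = €0.83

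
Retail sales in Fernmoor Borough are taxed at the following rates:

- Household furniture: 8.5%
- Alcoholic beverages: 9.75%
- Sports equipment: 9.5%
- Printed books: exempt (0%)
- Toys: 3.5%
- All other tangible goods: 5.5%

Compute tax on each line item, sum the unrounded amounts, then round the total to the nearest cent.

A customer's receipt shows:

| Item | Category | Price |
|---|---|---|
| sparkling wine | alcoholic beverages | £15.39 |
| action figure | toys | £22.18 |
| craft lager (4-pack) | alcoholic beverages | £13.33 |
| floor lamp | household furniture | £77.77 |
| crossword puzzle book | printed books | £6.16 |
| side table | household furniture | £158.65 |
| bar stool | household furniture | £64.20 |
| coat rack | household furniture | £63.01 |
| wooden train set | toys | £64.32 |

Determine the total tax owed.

£36.74

Sparkling wine £15.39: alcoholic beverages → 9.75% → £1.500525
Action figure £22.18: toys → 3.5% → £0.7763
Craft lager (4-pack) £13.33: alcoholic beverages → 9.75% → £1.299675
Floor lamp £77.77: household furniture → 8.5% → £6.61045
Crossword puzzle book £6.16: printed books → 0% → £0.00
Side table £158.65: household furniture → 8.5% → £13.48525
Bar stool £64.20: household furniture → 8.5% → £5.457
Coat rack £63.01: household furniture → 8.5% → £5.35585
Wooden train set £64.32: toys → 3.5% → £2.2512
Unrounded tax sum = £36.73625 → £36.74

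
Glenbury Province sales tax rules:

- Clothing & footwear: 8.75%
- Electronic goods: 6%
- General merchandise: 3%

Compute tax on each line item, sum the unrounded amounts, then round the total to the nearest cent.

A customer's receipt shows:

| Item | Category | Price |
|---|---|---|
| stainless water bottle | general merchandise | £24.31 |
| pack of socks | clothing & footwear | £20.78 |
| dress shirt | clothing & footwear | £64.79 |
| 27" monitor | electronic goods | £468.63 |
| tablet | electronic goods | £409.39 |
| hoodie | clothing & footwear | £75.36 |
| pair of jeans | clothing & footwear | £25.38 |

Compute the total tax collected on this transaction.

£69.71

Stainless water bottle £24.31: general merchandise → 3% → £0.7293
Pack of socks £20.78: clothing & footwear → 8.75% → £1.81825
Dress shirt £64.79: clothing & footwear → 8.75% → £5.669125
27" monitor £468.63: electronic goods → 6% → £28.1178
Tablet £409.39: electronic goods → 6% → £24.5634
Hoodie £75.36: clothing & footwear → 8.75% → £6.594
Pair of jeans £25.38: clothing & footwear → 8.75% → £2.22075
Unrounded tax sum = £69.712625 → £69.71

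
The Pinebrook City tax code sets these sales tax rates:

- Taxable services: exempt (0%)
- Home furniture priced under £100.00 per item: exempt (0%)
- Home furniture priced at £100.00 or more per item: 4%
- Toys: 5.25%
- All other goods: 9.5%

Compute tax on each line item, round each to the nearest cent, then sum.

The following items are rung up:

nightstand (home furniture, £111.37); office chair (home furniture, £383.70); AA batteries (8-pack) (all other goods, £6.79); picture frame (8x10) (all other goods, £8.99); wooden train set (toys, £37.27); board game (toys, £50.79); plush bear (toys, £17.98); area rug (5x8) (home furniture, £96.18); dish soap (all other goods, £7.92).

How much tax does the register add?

£27.62

Nightstand £111.37: home furniture, £100.00 or more → 4% → £4.45
Office chair £383.70: home furniture, £100.00 or more → 4% → £15.35
AA batteries (8-pack) £6.79: all other goods → 9.5% → £0.65
Picture frame (8x10) £8.99: all other goods → 9.5% → £0.85
Wooden train set £37.27: toys → 5.25% → £1.96
Board game £50.79: toys → 5.25% → £2.67
Plush bear £17.98: toys → 5.25% → £0.94
Area rug (5x8) £96.18: home furniture, under £100.00 → 0% → £0.00
Dish soap £7.92: all other goods → 9.5% → £0.75
Total tax = £4.45 + £15.35 + £0.65 + £0.85 + £1.96 + £2.67 + £0.94 + £0.75 = £27.62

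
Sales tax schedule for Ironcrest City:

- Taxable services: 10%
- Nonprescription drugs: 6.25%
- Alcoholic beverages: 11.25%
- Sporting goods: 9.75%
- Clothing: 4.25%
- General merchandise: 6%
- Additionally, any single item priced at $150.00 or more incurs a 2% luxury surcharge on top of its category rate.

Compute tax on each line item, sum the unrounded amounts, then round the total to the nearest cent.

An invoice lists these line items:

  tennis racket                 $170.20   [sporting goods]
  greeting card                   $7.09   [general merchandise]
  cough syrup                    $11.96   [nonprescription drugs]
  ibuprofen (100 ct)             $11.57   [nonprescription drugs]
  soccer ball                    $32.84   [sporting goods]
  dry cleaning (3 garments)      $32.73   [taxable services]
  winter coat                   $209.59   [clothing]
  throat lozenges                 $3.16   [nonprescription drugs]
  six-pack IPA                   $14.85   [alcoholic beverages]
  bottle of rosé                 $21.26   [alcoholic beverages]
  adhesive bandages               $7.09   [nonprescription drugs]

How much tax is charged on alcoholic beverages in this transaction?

$4.06

Six-pack IPA $14.85: alcoholic beverages → 11.25% → $1.670625
Bottle of rosé $21.26: alcoholic beverages → 11.25% → $2.39175
Tax on alcoholic beverages: unrounded sum = $4.062375 → $4.06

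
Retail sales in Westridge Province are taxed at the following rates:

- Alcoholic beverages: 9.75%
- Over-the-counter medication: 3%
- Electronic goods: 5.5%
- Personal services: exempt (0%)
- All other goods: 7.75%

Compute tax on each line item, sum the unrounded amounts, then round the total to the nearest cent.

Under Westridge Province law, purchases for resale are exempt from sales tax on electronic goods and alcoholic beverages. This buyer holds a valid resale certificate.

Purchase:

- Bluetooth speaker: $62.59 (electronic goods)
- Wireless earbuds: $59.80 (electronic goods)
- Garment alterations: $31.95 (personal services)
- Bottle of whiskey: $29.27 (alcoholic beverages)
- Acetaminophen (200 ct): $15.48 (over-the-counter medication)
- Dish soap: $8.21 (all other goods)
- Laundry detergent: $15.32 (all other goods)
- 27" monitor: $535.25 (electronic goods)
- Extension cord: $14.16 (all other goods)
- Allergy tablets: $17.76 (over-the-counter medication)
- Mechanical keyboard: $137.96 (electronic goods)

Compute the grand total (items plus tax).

Bluetooth speaker $62.59: electronic goods, buyer-exempt → 0% → $0.00
Wireless earbuds $59.80: electronic goods, buyer-exempt → 0% → $0.00
Garment alterations $31.95: personal services → 0% → $0.00
Bottle of whiskey $29.27: alcoholic beverages, buyer-exempt → 0% → $0.00
Acetaminophen (200 ct) $15.48: over-the-counter medication → 3% → $0.4644
Dish soap $8.21: all other goods → 7.75% → $0.636275
Laundry detergent $15.32: all other goods → 7.75% → $1.1873
27" monitor $535.25: electronic goods, buyer-exempt → 0% → $0.00
Extension cord $14.16: all other goods → 7.75% → $1.0974
Allergy tablets $17.76: over-the-counter medication → 3% → $0.5328
Mechanical keyboard $137.96: electronic goods, buyer-exempt → 0% → $0.00
Subtotal = $927.75; unrounded tax = $3.918175 → $3.92; total due = $931.67

$931.67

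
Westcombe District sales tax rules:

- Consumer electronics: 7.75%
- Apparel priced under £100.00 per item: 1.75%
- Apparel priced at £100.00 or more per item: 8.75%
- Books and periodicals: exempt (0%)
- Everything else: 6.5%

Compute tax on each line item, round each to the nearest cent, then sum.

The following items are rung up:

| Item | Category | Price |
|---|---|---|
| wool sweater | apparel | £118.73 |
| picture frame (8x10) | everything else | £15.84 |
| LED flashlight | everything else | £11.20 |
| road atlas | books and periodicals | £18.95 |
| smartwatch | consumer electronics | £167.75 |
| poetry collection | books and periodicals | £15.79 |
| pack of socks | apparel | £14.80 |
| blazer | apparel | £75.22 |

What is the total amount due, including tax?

Wool sweater £118.73: apparel, £100.00 or more → 8.75% → £10.39
Picture frame (8x10) £15.84: everything else → 6.5% → £1.03
LED flashlight £11.20: everything else → 6.5% → £0.73
Road atlas £18.95: books and periodicals → 0% → £0.00
Smartwatch £167.75: consumer electronics → 7.75% → £13.00
Poetry collection £15.79: books and periodicals → 0% → £0.00
Pack of socks £14.80: apparel, under £100.00 → 1.75% → £0.26
Blazer £75.22: apparel, under £100.00 → 1.75% → £1.32
Subtotal = £438.28; tax = £26.73; total due = £465.01

£465.01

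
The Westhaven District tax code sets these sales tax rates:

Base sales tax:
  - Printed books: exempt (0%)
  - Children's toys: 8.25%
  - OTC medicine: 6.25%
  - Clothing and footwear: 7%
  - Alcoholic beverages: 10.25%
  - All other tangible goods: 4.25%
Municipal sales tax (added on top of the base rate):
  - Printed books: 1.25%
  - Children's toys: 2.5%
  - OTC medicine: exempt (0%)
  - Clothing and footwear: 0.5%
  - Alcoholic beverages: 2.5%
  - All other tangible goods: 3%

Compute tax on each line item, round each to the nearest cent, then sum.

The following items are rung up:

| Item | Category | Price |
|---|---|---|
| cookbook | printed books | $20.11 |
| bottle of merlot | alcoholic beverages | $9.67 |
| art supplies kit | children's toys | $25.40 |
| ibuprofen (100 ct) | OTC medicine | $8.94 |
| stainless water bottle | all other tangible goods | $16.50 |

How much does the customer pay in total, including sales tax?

Cookbook $20.11: printed books → 0% + 1.25% municipal = 1.25% → $0.25
Bottle of merlot $9.67: alcoholic beverages → 10.25% + 2.5% municipal = 12.75% → $1.23
Art supplies kit $25.40: children's toys → 8.25% + 2.5% municipal = 10.75% → $2.73
Ibuprofen (100 ct) $8.94: OTC medicine → 6.25% + 0% municipal = 6.25% → $0.56
Stainless water bottle $16.50: all other tangible goods → 4.25% + 3% municipal = 7.25% → $1.20
Subtotal = $80.62; tax = $5.97; total due = $86.59

$86.59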